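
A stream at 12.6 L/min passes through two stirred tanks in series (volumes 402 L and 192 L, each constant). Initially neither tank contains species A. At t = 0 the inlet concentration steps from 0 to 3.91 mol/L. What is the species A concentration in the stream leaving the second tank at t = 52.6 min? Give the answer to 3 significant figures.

Time constants: τᵢ = Vᵢ/Q for each well-mixed tank.
τ₁ = 402/12.6 = 31.905 min; τ₂ = 192/12.6 = 15.238 min.
Solving the cascade with C₁(0)=C₂(0)=0 gives C₂(t) = C_in[1 − (τ₁ e^(−t/τ₁) − τ₂ e^(−t/τ₂))/(τ₁ − τ₂)].
At t = 52.6: e^(−t/τ₁) = 0.19231, e^(−t/τ₂) = 0.031686.
C₂ = 3.91·[1 − (31.905·0.19231 − 15.238·0.031686)/(16.667)] = 3.91·0.66084 = 2.5839 mol/L.

2.58 mol/L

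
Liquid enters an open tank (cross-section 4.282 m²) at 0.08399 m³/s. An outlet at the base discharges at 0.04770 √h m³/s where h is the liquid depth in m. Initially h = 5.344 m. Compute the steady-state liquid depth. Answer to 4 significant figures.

3.100 m

Level balance: A dh/dt = 0.08399 − 0.04770 √h. Setting dh/dt = 0:
Q_in = 0.04770 √h_ss ⇒ √h_ss = 0.08399/0.04770 = 1.76080.
h_ss = 1.76080² = 3.10040 m. (Since h₀ = 5.344 m > h_ss, the level will fall toward this value.)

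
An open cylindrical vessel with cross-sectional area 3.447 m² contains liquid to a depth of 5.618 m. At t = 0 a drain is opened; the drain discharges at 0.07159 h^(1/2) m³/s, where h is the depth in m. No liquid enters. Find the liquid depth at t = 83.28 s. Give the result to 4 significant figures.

2.266 m

Accumulation of liquid (constant cross-section A): A dh/dt = −0.07159 √h.
This is separable: 2 d(√h)/dt = −0.07159/A, so √h = √h₀ − (0.07159/(2A)) t.
√h = √5.618 − 0.07159·83.28/(2·3.447) = 2.37023 − 0.864812 = 1.50542.
h = 1.50542² = 2.26629 m.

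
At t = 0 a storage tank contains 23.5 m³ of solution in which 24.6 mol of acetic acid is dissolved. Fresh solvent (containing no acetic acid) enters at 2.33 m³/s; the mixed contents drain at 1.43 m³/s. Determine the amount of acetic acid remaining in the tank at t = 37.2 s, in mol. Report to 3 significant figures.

6.02 mol

Total volume: dV/dt = Q_in − Q_out = 0.90000 m³/s, so V(t) = 23.5 + 0.90000 t and V(37.2) = 56.980 m³.
No acetic acid enters, so dm/dt = −Q_out · (m/V).
dm/m = −Q_out dt/(V₀ + 0.90000 t); integrating gives ln(m/m₀) = −(Q_out/(Q_in−Q_out)) ln(V/V₀).
m = m₀ (V₀/V)^(Q_out/(Q_in−Q_out)) = 24.6 × (23.5/56.980)^(1.5889) = 6.0223 mol.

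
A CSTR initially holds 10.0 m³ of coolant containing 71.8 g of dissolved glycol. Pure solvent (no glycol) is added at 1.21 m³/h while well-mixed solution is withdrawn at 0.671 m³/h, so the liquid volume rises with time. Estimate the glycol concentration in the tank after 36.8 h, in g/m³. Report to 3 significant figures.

Let m(t) be the amount of glycol. Volume: V(t) = V₀ + (Q_in − Q_out) t = 10.0 + 0.53900 t; V(36.8) = 29.835 m³.
Species balance (pure solvent in): dm/dt = −Q_out · m/V(t).
Separate: dm/m = −Q_out dt/V(t) ⇒ ln(m/m₀) = −(Q_out/(Q_in−Q_out)) ln(V/V₀).
m = m₀ (V₀/V)^(Q_out/(Q_in−Q_out)) = 71.8 × (10.0/29.835)^(1.2449) = 18.413 g.
C = m/V = 18.413/29.835 = 0.61717 g/m³.

0.617 g/m³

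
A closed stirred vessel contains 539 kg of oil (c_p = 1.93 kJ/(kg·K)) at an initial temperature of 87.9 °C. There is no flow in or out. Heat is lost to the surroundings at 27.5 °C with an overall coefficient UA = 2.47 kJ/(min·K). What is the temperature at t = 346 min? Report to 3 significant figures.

M c_p dT/dt = −UA(T − T_amb).
dT/dt = (T_ss − T)/τ with T_ss = T_amb = 27.500 °C, τ = M c_p/UA = 539·1.93/2.47 = 421.16 min.
Solution: T(t) = T_ss + (T₀ − T_ss) e^(−t/τ).
T(346) = 27.500 + (60.400)·0.43976 = 54.061 °C.

54.1 °C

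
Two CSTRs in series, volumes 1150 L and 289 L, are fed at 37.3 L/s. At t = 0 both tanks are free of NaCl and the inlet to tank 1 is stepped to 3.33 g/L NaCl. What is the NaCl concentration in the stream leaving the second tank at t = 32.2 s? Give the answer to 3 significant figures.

Time constants: τᵢ = Vᵢ/Q for each well-mixed tank.
τ₁ = 1150/37.3 = 30.831 s; τ₂ = 289/37.3 = 7.7480 s.
Solving the cascade with C₁(0)=C₂(0)=0 gives C₂(t) = C_in[1 − (τ₁ e^(−t/τ₁) − τ₂ e^(−t/τ₂))/(τ₁ − τ₂)].
At t = 32.2: e^(−t/τ₁) = 0.35190, e^(−t/τ₂) = 0.015671.
C₂ = 3.33·[1 − (30.831·0.35190 − 7.7480·0.015671)/(23.083)] = 3.33·0.53524 = 1.7823 g/L.

1.78 g/L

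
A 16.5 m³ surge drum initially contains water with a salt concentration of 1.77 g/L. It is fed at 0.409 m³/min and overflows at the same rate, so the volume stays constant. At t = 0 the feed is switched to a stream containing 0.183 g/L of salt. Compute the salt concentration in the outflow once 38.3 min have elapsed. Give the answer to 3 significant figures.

Unsteady species balance (constant V, well mixed): V dC/dt = Q(C_in − C).
So dC/dt = (C_in − C)/τ with τ = V/Q = 16.5/0.409 = 40.342 min.
Solution: C(t) = C_in + (C₀ − C_in) e^(−t/τ).
C(38.3) = 0.183 + (1.77 − 0.183)·e^(−38.3/40.342) = 0.183 + (1.5870)·0.38698 = 0.79714 g/L.

0.797 g/L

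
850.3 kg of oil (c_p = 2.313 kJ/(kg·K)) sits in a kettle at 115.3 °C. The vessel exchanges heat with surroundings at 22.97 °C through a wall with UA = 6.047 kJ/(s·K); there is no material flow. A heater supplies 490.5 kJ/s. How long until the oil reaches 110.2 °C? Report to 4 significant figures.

M c_p dT/dt = −UA(T − T_amb) + Q̇.
τ = M c_p/UA = 325.243 s; T_ss = T_amb + Q̇/UA = 22.97 + 490.5/6.047 = 104.085 °C.
T(t) = T_ss + (T₀ − T_ss)e^(−t/τ); set T = 110.2:
t = −τ ln[(T − T_ss)/(T₀ − T_ss)] = −325.243 · ln(0.545268) = 197.253 s.

197.3 s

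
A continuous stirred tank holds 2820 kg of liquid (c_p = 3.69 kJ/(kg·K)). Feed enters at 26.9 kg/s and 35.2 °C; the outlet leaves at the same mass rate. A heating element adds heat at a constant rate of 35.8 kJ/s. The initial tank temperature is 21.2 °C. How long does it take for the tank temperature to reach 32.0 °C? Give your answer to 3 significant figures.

Heat balance on the well-mixed liquid: M c_p dT/dt = ṁ c_p (T_in − T) + 35.8.
τ = M/ṁ = 104.83 s; T_ss = T_in + Q̇/(ṁ c_p) = 35.561 °C.
T(t) = T_ss + (T₀ − T_ss) e^(−t/τ). Set T = 32.0:
e^(−t/τ) = (32.0 − 35.561)/(21.2 − 35.561) = 0.24795
t = −104.83 · ln(0.24795) = 146.19 s.

146 s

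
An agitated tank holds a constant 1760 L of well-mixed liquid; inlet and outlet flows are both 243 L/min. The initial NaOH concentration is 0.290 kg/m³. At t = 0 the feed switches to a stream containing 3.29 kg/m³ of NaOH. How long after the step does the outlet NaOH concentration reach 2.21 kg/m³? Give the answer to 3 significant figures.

Accumulation = in − out for the solute gives V dC/dt = Q(C_in − C), so τ = V/Q = 7.2428 min.
C(t) = C_in + (C₀ − C_in) e^(−t/τ). Set C = 2.21 and solve for t:
e^(−t/τ) = (C − C_in)/(C₀ − C_in) = (2.21 − 3.29)/(0.290 − 3.29) = 0.36000
t = −τ ln(…) = 7.2428 × 1.0217 = 7.3996 min.

7.40 min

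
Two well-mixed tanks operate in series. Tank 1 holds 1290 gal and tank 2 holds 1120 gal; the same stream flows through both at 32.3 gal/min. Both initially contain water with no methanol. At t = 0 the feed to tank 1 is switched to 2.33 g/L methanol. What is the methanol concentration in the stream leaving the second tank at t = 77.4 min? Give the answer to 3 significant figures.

Species balance on tank i: dCᵢ/dt = (Cᵢ₋₁ − Cᵢ)/τᵢ with τᵢ = Vᵢ/Q.
τ₁ = 1290/32.3 = 39.938 min; τ₂ = 1120/32.3 = 34.675 min.
Tank 1: C₁ = C_in(1 − e^(−t/τ₁)). Tank 2 (τ₁ ≠ τ₂): C₂ = C_in[1 − (τ₁ e^(−t/τ₁) − τ₂ e^(−t/τ₂))/(τ₁ − τ₂)].
At t = 77.4: e^(−t/τ₁) = 0.14399, e^(−t/τ₂) = 0.10730.
C₂ = 2.33·[1 − (39.938·0.14399 − 34.675·0.10730)/(5.2632)] = 2.33·0.61425 = 1.4312 g/L.

1.43 g/L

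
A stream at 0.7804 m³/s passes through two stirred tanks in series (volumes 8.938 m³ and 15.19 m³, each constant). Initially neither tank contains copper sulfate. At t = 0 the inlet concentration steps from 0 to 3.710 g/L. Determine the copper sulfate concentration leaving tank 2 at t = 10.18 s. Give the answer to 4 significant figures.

0.5477 g/L

Species balance on tank i: dCᵢ/dt = (Cᵢ₋₁ − Cᵢ)/τᵢ with τᵢ = Vᵢ/Q.
τ₁ = 8.938/0.7804 = 11.4531 s; τ₂ = 15.19/0.7804 = 19.4644 s.
Tank 1: C₁ = C_in(1 − e^(−t/τ₁)). Tank 2 (τ₁ ≠ τ₂): C₂ = C_in[1 − (τ₁ e^(−t/τ₁) − τ₂ e^(−t/τ₂))/(τ₁ − τ₂)].
At t = 10.18: e^(−t/τ₁) = 0.411131, e^(−t/τ₂) = 0.592736.
C₂ = 3.710·[1 − (11.4531·0.411131 − 19.4644·0.592736)/(-8.01128)] = 3.710·0.147639 = 0.547740 g/L.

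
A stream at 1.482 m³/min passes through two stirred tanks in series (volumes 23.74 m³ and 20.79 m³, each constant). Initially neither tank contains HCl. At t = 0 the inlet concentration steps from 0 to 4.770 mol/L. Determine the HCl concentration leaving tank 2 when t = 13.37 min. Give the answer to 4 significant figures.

Time constants: τᵢ = Vᵢ/Q for each well-mixed tank.
τ₁ = 23.74/1.482 = 16.0189 min; τ₂ = 20.79/1.482 = 14.0283 min.
Solving the cascade with C₁(0)=C₂(0)=0 gives C₂(t) = C_in[1 − (τ₁ e^(−t/τ₁) − τ₂ e^(−t/τ₂))/(τ₁ − τ₂)].
At t = 13.37: e^(−t/τ₁) = 0.434031, e^(−t/τ₂) = 0.385555.
C₂ = 4.770·[1 − (16.0189·0.434031 − 14.0283·0.385555)/(1.99055)] = 4.770·0.224339 = 1.07010 mol/L.

1.070 mol/L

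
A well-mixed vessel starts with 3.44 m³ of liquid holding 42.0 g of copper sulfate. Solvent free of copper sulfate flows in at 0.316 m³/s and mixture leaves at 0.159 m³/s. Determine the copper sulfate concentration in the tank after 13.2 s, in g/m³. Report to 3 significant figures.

4.73 g/m³

Let m(t) be the amount of copper sulfate. Volume: V(t) = V₀ + (Q_in − Q_out) t = 3.44 + 0.15700 t; V(13.2) = 5.5124 m³.
Species balance (pure solvent in): dm/dt = −Q_out · m/V(t).
Separate: dm/m = −Q_out dt/V(t) ⇒ ln(m/m₀) = −(Q_out/(Q_in−Q_out)) ln(V/V₀).
m = m₀ (V₀/V)^(Q_out/(Q_in−Q_out)) = 42.0 × (3.44/5.5124)^(1.0127) = 26.053 g.
C = m/V = 26.053/5.5124 = 4.7263 g/m³.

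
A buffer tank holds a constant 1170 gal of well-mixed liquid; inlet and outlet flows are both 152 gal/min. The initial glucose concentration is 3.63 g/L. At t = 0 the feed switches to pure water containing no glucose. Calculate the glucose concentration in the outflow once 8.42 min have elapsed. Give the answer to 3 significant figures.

1.22 g/L

Transient balance on the dissolved component: V dC/dt = Q(C_in − C).
Rewrite as dC/dt + C/τ = C_in/τ, τ = V/Q = 7.6974 min.
This is linear first-order; C(t) = C_in + (C₀ − C_in) e^(−t/τ).
C(8.42) = 0 + (3.63 − 0)·e^(−8.42/7.6974) = 0 + (3.6300)·0.33491 = 1.2157 g/L.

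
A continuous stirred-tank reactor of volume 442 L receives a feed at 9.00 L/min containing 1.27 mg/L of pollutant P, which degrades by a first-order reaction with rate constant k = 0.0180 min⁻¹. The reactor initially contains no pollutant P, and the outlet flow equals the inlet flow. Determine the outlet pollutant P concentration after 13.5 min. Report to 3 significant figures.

0.272 mg/L

Accumulation = in − out − consumed: V dC/dt = Q C_in − Q C − k V C.
dC/dt = (Q/V) C_in − (Q/V + k) C; effective rate a = Q/V + k = 0.020362 + 0.0180 = 0.038362 min⁻¹.
C_ss = Q C_in/(Q + kV) = 0.67410 mg/L; C(t) = C_ss + (C₀ − C_ss) e^(−a t).
C(13.5) = 0.67410 + (-0.67410)·e^(−0.038362·13.5) = 0.67410 + (-0.67410)·0.59578 = 0.27248 mg/L.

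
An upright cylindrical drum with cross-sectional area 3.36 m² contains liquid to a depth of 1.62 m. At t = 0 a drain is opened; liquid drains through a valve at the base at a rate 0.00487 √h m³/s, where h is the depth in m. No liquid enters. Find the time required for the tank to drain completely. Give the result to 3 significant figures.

1760 s

A dh/dt = −Q_out = −0.00487 √h.
This is separable: 2 d(√h)/dt = −0.00487/A, so √h = √h₀ − (0.00487/(2A)) t.
Tank is empty when √h = 0: t_empty = 2A√h₀/0.00487.
t_empty = 2·3.36·√1.62/0.00487 = 6.7200·1.2728/0.00487 = 1756.3 s.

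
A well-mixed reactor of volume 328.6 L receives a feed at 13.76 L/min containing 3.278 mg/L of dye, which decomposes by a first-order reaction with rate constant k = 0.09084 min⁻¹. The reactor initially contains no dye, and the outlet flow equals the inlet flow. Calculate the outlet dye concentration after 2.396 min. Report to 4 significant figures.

0.2817 mg/L

Species balance: V dC/dt = Q C_in − Q C − k V C.
This is linear with rate a = Q/V + k = 0.132715 min⁻¹.
C_ss = Q C_in/(Q + kV) = 1.03429 mg/L; C(t) = C_ss + (C₀ − C_ss) e^(−a t).
C(2.396) = 1.03429 + (-1.03429)·e^(−0.132715·2.396) = 1.03429 + (-1.03429)·0.727614 = 0.281725 mg/L.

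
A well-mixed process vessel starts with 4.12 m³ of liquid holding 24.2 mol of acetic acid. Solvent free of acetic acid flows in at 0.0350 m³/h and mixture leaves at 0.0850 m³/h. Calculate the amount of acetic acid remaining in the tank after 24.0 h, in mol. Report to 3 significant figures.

13.5 mol

Let m(t) be the amount of acetic acid. Volume: V(t) = V₀ + (Q_in − Q_out) t = 4.12 − 0.050000 t; V(24.0) = 2.9200 m³.
Solute balance: dm/dt = 0 − Q_out C = −Q_out m/V(t).
dm/m = −Q_out dt/(V₀ − 0.050000 t); integrating gives ln(m/m₀) = −(Q_out/(Q_in−Q_out)) ln(V/V₀).
m = m₀ (V₀/V)^(Q_out/(Q_in−Q_out)) = 24.2 × (4.12/2.9200)^(-1.7000) = 13.478 mol.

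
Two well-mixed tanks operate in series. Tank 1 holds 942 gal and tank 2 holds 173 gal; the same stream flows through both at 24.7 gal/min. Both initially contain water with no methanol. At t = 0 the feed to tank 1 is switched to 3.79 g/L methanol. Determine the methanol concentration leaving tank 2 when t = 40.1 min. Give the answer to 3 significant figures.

2.17 g/L

Time constants: τᵢ = Vᵢ/Q for each well-mixed tank.
τ₁ = 942/24.7 = 38.138 min; τ₂ = 173/24.7 = 7.0040 min.
Tank 1: C₁ = C_in(1 − e^(−t/τ₁)). Tank 2 (τ₁ ≠ τ₂): C₂ = C_in[1 − (τ₁ e^(−t/τ₁) − τ₂ e^(−t/τ₂))/(τ₁ − τ₂)].
At t = 40.1: e^(−t/τ₁) = 0.34943, e^(−t/τ₂) = 0.0032625.
C₂ = 3.79·[1 − (38.138·0.34943 − 7.0040·0.0032625)/(31.134)] = 3.79·0.57269 = 2.1705 g/L.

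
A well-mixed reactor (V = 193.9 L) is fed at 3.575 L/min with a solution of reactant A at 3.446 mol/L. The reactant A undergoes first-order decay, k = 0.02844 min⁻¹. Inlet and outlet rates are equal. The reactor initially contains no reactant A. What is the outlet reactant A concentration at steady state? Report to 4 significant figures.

1.355 mol/L

V dC/dt = Q(C_in − C) − k V C.
Steady state (dC/dt = 0): C_ss = Q C_in/(Q + kV) = C_in/(1 + kV/Q).
C_ss = 3.575·3.446/(3.575 + 0.02844·193.9) = 12.3195/9.08952 = 1.35535 mol/L.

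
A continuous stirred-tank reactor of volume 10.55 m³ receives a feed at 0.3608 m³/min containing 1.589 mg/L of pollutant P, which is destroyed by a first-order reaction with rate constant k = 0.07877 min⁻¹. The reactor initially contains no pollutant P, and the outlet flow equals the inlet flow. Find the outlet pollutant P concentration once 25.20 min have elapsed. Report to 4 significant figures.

Species balance: V dC/dt = Q C_in − Q C − k V C.
This is linear with rate a = Q/V + k = 0.112969 min⁻¹.
C_ss = Q C_in/(Q + kV) = 0.481037 mg/L; C(t) = C_ss + (C₀ − C_ss) e^(−a t).
C(25.20) = 0.481037 + (-0.481037)·e^(−0.112969·25.20) = 0.481037 + (-0.481037)·0.0580286 = 0.453123 mg/L.

0.4531 mg/L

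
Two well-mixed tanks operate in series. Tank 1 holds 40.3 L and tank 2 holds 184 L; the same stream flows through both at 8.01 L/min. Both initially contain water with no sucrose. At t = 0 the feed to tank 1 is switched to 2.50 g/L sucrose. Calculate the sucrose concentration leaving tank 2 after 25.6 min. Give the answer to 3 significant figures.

1.45 g/L

Time constants: τᵢ = Vᵢ/Q for each well-mixed tank.
τ₁ = 40.3/8.01 = 5.0312 min; τ₂ = 184/8.01 = 22.971 min.
Solving the cascade with C₁(0)=C₂(0)=0 gives C₂(t) = C_in[1 − (τ₁ e^(−t/τ₁) − τ₂ e^(−t/τ₂))/(τ₁ − τ₂)].
At t = 25.6: e^(−t/τ₁) = 0.0061689, e^(−t/τ₂) = 0.32810.
C₂ = 2.50·[1 − (5.0312·0.0061689 − 22.971·0.32810)/(-17.940)] = 2.50·0.58162 = 1.4540 g/L.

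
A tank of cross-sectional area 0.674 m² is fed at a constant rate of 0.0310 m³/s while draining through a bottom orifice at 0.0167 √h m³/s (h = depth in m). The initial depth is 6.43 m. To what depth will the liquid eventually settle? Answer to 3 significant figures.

3.45 m

A dh/dt = Q_in − 0.0167 √h. Steady state requires inflow = outflow:
Q_in = 0.0167 √h_ss ⇒ √h_ss = 0.0310/0.0167 = 1.8563.
h_ss = 1.8563² = 3.4458 m. (Since h₀ = 6.43 m > h_ss, the level will fall toward this value.)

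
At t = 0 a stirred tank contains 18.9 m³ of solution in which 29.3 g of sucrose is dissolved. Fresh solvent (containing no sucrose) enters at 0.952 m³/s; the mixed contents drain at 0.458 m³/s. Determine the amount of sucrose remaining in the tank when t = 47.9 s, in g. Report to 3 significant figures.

13.8 g

Let m(t) be the amount of sucrose. Volume: V(t) = V₀ + (Q_in − Q_out) t = 18.9 + 0.49400 t; V(47.9) = 42.563 m³.
Species balance (pure solvent in): dm/dt = −Q_out · m/V(t).
Separate: dm/m = −Q_out dt/V(t) ⇒ ln(m/m₀) = −(Q_out/(Q_in−Q_out)) ln(V/V₀).
m = m₀ (V₀/V)^(Q_out/(Q_in−Q_out)) = 29.3 × (18.9/42.563)^(0.92713) = 13.804 g.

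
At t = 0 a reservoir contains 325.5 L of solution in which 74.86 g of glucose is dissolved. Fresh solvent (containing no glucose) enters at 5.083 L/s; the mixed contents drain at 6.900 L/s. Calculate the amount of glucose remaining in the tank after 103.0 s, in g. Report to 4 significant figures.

2.905 g

Total volume: dV/dt = Q_in − Q_out = -1.81700 L/s, so V(t) = 325.5 − 1.81700 t and V(103.0) = 138.349 L.
Solute balance: dm/dt = 0 − Q_out C = −Q_out m/V(t).
Separate: dm/m = −Q_out dt/V(t) ⇒ ln(m/m₀) = −(Q_out/(Q_in−Q_out)) ln(V/V₀).
m = m₀ (V₀/V)^(Q_out/(Q_in−Q_out)) = 74.86 × (325.5/138.349)^(-3.79747) = 2.90540 g.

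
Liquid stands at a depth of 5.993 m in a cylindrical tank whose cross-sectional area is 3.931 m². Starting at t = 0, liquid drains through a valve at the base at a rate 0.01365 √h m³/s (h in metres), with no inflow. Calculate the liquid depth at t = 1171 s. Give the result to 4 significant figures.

0.1722 m

Accumulation of liquid (constant cross-section A): A dh/dt = −0.01365 √h.
This is separable: 2 d(√h)/dt = −0.01365/A, so √h = √h₀ − (0.01365/(2A)) t.
√h = √5.993 − 0.01365·1171/(2·3.931) = 2.44806 − 2.03309 = 0.414971.
h = 0.414971² = 0.172201 m.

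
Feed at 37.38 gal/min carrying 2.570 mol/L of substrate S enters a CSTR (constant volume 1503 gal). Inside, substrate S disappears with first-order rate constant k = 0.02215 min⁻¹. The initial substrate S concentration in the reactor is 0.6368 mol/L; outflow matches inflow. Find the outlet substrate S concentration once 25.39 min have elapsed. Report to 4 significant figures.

1.140 mol/L

Species balance: V dC/dt = Q C_in − Q C − k V C.
dC/dt = (Q/V) C_in − (Q/V + k) C; effective rate a = Q/V + k = 0.0248703 + 0.02215 = 0.0470203 min⁻¹.
C_ss = Q C_in/(Q + kV) = 1.35934 mol/L; C(t) = C_ss + (C₀ − C_ss) e^(−a t).
C(25.39) = 1.35934 + (-0.722541)·e^(−0.0470203·25.39) = 1.35934 + (-0.722541)·0.303054 = 1.14037 mol/L.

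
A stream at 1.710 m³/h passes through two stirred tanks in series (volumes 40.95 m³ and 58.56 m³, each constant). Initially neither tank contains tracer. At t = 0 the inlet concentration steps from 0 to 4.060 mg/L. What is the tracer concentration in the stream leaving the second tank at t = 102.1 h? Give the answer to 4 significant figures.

Time constants: τᵢ = Vᵢ/Q for each well-mixed tank.
τ₁ = 40.95/1.710 = 23.9474 h; τ₂ = 58.56/1.710 = 34.2456 h.
Tank 1: C₁ = C_in(1 − e^(−t/τ₁)). Tank 2 (τ₁ ≠ τ₂): C₂ = C_in[1 − (τ₁ e^(−t/τ₁) − τ₂ e^(−t/τ₂))/(τ₁ − τ₂)].
At t = 102.1: e^(−t/τ₁) = 0.0140727, e^(−t/τ₂) = 0.0507216.
C₂ = 4.060·[1 − (23.9474·0.0140727 − 34.2456·0.0507216)/(-10.2982)] = 4.060·0.864056 = 3.50807 mg/L.

3.508 mg/L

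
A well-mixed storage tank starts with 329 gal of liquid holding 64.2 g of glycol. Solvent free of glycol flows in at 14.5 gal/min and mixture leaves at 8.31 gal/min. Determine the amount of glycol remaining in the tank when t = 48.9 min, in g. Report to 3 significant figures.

Total volume: dV/dt = Q_in − Q_out = 6.1900 gal/min, so V(t) = 329 + 6.1900 t and V(48.9) = 631.69 gal.
Solute balance: dm/dt = 0 − Q_out C = −Q_out m/V(t).
Separate: dm/m = −Q_out dt/V(t) ⇒ ln(m/m₀) = −(Q_out/(Q_in−Q_out)) ln(V/V₀).
m = m₀ (V₀/V)^(Q_out/(Q_in−Q_out)) = 64.2 × (329/631.69)^(1.3425) = 26.742 g.

26.7 g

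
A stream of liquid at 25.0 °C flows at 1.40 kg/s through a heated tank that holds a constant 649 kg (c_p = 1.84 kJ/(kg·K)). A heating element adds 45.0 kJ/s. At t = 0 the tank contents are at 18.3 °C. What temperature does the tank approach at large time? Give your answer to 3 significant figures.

42.5 °C

First-law balance (no shaft work): M c_p dT/dt = ṁ c_p (T_in − T) + 45.0.
At steady state dT/dt = 0 ⇒ T_ss = T_in + Q̇/(ṁ c_p) = 25.0 + 45.0/(1.40·1.84) = 42.469 °C.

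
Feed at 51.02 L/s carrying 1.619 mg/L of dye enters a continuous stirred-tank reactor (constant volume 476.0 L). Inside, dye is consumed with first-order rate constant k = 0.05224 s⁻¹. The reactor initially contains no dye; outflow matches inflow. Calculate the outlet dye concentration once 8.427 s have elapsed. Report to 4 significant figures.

0.8045 mg/L

Species balance: V dC/dt = Q C_in − Q C − k V C.
This is linear with rate a = Q/V + k = 0.159425 s⁻¹.
C_ss = Q C_in/(Q + kV) = 1.08849 mg/L; C(t) = C_ss + (C₀ − C_ss) e^(−a t).
C(8.427) = 1.08849 + (-1.08849)·e^(−0.159425·8.427) = 1.08849 + (-1.08849)·0.260938 = 0.804462 mg/L.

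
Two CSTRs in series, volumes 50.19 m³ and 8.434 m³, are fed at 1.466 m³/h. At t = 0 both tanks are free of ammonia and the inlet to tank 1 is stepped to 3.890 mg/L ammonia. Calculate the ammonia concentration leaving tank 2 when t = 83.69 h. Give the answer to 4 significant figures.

Species balance on tank i: dCᵢ/dt = (Cᵢ₋₁ − Cᵢ)/τᵢ with τᵢ = Vᵢ/Q.
τ₁ = 50.19/1.466 = 34.2360 h; τ₂ = 8.434/1.466 = 5.75307 h.
Tank 1: C₁ = C_in(1 − e^(−t/τ₁)). Tank 2 (τ₁ ≠ τ₂): C₂ = C_in[1 − (τ₁ e^(−t/τ₁) − τ₂ e^(−t/τ₂))/(τ₁ − τ₂)].
At t = 83.69: e^(−t/τ₁) = 0.0867694, e^(−t/τ₂) = 4.81184e-07.
C₂ = 3.890·[1 − (34.2360·0.0867694 − 5.75307·4.81184e-07)/(28.4829)] = 3.890·0.895705 = 3.48429 mg/L.

3.484 mg/L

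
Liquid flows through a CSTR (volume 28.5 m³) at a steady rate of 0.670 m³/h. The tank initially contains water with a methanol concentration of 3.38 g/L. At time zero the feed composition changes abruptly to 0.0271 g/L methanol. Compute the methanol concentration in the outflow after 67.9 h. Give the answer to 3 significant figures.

0.707 g/L

Species balance on the tank: V dC/dt = Q(C_in − C).
So dC/dt = (C_in − C)/τ with τ = V/Q = 28.5/0.670 = 42.537 h.
C approaches C_in exponentially: C(t) = C_in + (C₀ − C_in) e^(−t/τ).
C(67.9) = 0.0271 + (3.38 − 0.0271)·e^(−67.9/42.537) = 0.0271 + (3.3529)·0.20266 = 0.70659 g/L.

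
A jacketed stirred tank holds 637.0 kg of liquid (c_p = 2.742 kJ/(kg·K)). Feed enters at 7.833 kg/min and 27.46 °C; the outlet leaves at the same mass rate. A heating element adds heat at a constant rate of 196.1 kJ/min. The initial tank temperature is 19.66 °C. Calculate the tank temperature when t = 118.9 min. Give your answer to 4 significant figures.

M c_p dT/dt = ṁ c_p (T_in − T) + Q̇.
Rearrange: dT/dt = (T_ss − T)/τ with τ = M/ṁ = 81.3226 min and T_ss = T_in + Q̇/(ṁ c_p) = 36.5902 °C.
This is linear first-order; T(t) = T_ss + (T₀ − T_ss) e^(−t/τ).
T(118.9) = 36.5902 + (-16.9302)·e^(−118.9/81.3226) = 36.5902 + (-16.9302)·0.231754 = 32.6666 °C.

32.67 °C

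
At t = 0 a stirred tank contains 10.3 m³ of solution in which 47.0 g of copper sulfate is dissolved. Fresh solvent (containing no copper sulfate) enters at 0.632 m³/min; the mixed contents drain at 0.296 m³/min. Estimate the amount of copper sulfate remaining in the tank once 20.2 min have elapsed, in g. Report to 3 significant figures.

30.1 g

Total volume: dV/dt = Q_in − Q_out = 0.33600 m³/min, so V(t) = 10.3 + 0.33600 t and V(20.2) = 17.087 m³.
No copper sulfate enters, so dm/dt = −Q_out · (m/V).
dm/m = −Q_out dt/(V₀ + 0.33600 t); integrating gives ln(m/m₀) = −(Q_out/(Q_in−Q_out)) ln(V/V₀).
m = m₀ (V₀/V)^(Q_out/(Q_in−Q_out)) = 47.0 × (10.3/17.087)^(0.88095) = 30.091 g.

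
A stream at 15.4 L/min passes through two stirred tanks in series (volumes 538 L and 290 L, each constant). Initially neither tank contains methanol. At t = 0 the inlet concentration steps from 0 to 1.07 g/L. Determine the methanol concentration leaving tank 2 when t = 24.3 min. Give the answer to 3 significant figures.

Time constants: τᵢ = Vᵢ/Q for each well-mixed tank.
τ₁ = 538/15.4 = 34.935 min; τ₂ = 290/15.4 = 18.831 min.
Tank 1: C₁ = C_in(1 − e^(−t/τ₁)). Tank 2 (τ₁ ≠ τ₂): C₂ = C_in[1 − (τ₁ e^(−t/τ₁) − τ₂ e^(−t/τ₂))/(τ₁ − τ₂)].
At t = 24.3: e^(−t/τ₁) = 0.49879, e^(−t/τ₂) = 0.27516.
C₂ = 1.07·[1 − (34.935·0.49879 − 18.831·0.27516)/(16.104)] = 1.07·0.23971 = 0.25649 g/L.

0.256 g/L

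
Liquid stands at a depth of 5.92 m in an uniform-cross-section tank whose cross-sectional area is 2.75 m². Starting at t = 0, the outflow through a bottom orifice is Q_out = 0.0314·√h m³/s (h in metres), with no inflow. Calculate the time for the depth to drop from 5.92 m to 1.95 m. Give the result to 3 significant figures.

182 s

With no inflow, A dh/dt = −0.0314 √h.
∫ h^(−1/2) dh = −(0.0314/A) ∫ dt, giving 2√h = 2√h₀ − (0.0314/A) t.
t = 2A(√h₀ − √h)/0.0314 = 2·2.75·(√5.92 − √1.95)/0.0314
  = 5.5000 × (2.4331 − 1.3964) / 0.0314 = 181.58 s.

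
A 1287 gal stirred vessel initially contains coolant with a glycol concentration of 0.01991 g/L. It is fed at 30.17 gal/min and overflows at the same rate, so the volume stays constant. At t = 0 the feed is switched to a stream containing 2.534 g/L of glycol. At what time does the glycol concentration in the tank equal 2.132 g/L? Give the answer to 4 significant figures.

78.20 min

Species balance: V dC/dt = Q(C_in − C) ⇒ τ = V/Q = 42.6583 min.
C(t) = C_in + (C₀ − C_in) e^(−t/τ). Set C = 2.132 and solve for t:
e^(−t/τ) = (C − C_in)/(C₀ − C_in) = (2.132 − 2.534)/(0.01991 − 2.534) = 0.159899
t = −τ ln(…) = 42.6583 × 1.83321 = 78.2017 min.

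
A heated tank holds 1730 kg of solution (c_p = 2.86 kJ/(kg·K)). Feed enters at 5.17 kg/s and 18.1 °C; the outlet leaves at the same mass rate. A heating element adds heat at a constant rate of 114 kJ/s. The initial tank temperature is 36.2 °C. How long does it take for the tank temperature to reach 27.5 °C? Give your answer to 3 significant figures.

608 s

M c_p dT/dt = ṁ c_p (T_in − T) + Q̇.
τ = M/ṁ = 334.62 s; T_ss = T_in + Q̇/(ṁ c_p) = 25.810 °C.
T(t) = T_ss + (T₀ − T_ss) e^(−t/τ). Set T = 27.5:
e^(−t/τ) = (27.5 − 25.810)/(36.2 − 25.810) = 0.16267
t = −334.62 · ln(0.16267) = 607.70 s.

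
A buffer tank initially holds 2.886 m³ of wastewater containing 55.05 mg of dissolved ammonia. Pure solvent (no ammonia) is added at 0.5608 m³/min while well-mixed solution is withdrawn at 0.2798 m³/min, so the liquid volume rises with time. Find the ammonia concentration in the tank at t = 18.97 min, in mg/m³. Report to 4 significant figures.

Total volume: dV/dt = Q_in − Q_out = 0.281000 m³/min, so V(t) = 2.886 + 0.281000 t and V(18.97) = 8.21657 m³.
Solute balance: dm/dt = 0 − Q_out C = −Q_out m/V(t).
Separate: dm/m = −Q_out dt/V(t) ⇒ ln(m/m₀) = −(Q_out/(Q_in−Q_out)) ln(V/V₀).
m = m₀ (V₀/V)^(Q_out/(Q_in−Q_out)) = 55.05 × (2.886/8.21657)^(0.995730) = 19.4224 mg.
C = m/V = 19.4224/8.21657 = 2.36381 mg/m³.

2.364 mg/m³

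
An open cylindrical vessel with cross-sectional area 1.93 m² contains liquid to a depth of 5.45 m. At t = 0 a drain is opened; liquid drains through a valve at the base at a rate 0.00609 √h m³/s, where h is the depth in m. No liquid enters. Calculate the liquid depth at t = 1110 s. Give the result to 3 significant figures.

0.340 m

With no inflow, A dh/dt = −0.00609 √h.
Separate and integrate: 2(√h − √h₀) = −(0.00609/A) t.
√h = √5.45 − 0.00609·1110/(2·1.93) = 2.3345 − 1.7513 = 0.58325.
h = 0.58325² = 0.34019 m.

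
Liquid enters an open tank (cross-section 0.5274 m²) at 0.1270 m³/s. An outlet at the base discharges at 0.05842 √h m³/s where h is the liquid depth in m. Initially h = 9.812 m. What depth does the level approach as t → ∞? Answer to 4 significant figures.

A dh/dt = Q_in − 0.05842 √h. Steady state requires inflow = outflow:
Q_in = 0.05842 √h_ss ⇒ √h_ss = 0.1270/0.05842 = 2.17391.
h_ss = 2.17391² = 4.72590 m. (Since h₀ = 9.812 m > h_ss, the level will fall toward this value.)

4.726 m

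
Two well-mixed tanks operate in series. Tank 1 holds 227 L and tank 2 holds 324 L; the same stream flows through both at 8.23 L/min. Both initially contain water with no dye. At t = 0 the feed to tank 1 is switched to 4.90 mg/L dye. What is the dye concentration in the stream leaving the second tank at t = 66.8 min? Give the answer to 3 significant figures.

2.92 mg/L

Each tank obeys Vᵢ dCᵢ/dt = Q(Cᵢ₋₁ − Cᵢ), so τᵢ = Vᵢ/Q.
τ₁ = 227/8.23 = 27.582 min; τ₂ = 324/8.23 = 39.368 min.
Tank 1: C₁ = C_in(1 − e^(−t/τ₁)). Tank 2 (τ₁ ≠ τ₂): C₂ = C_in[1 − (τ₁ e^(−t/τ₁) − τ₂ e^(−t/τ₂))/(τ₁ − τ₂)].
At t = 66.8: e^(−t/τ₁) = 0.088756, e^(−t/τ₂) = 0.18327.
C₂ = 4.90·[1 − (27.582·0.088756 − 39.368·0.18327)/(-11.786)] = 4.90·0.59555 = 2.9182 mg/L.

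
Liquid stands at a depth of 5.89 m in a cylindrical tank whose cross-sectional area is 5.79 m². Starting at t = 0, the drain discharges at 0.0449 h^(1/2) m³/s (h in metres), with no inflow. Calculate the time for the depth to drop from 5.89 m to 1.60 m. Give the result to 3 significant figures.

300 s

Mass balance (ρ constant): A dh/dt = −0.0449 √h.
This is separable: 2 d(√h)/dt = −0.0449/A, so √h = √h₀ − (0.0449/(2A)) t.
t = 2A(√h₀ − √h)/0.0449 = 2·5.79·(√5.89 − √1.60)/0.0449
  = 11.580 × (2.4269 − 1.2649) / 0.0449 = 299.69 s.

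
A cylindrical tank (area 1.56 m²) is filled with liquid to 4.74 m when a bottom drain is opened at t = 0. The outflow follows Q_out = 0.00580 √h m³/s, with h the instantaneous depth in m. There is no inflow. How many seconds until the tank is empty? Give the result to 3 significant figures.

A dh/dt = −Q_out = −0.00580 √h.
Separate and integrate: 2(√h − √h₀) = −(0.00580/A) t.
Set h = 0: 2√h₀ = (0.00580/A) t_empty ⇒ t_empty = 2A√h₀/0.00580.
t_empty = 2·1.56·√4.74/0.00580 = 3.1200·2.1772/0.00580 = 1171.2 s.

1170 s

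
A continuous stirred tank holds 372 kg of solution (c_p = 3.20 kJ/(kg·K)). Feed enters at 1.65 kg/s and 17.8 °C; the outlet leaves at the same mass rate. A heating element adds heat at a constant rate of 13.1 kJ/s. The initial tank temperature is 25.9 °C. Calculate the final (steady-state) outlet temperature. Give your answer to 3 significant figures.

M c_p dT/dt = ṁ c_p (T_in − T) + Q̇.
At steady state dT/dt = 0 ⇒ T_ss = T_in + Q̇/(ṁ c_p) = 17.8 + 13.1/(1.65·3.20) = 20.281 °C.

20.3 °C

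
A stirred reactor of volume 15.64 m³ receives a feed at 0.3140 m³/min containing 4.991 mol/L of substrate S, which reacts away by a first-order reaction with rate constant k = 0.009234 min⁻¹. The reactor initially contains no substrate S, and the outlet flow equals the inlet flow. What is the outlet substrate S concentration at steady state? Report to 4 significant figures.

3.419 mol/L

Accumulation = in − out − consumed: V dC/dt = Q C_in − Q C − k V C.
At steady state: 0 = Q C_in − (Q + kV) C_ss, so C_ss = Q C_in/(Q + kV).
C_ss = 0.3140·4.991/(0.3140 + 0.009234·15.64) = 1.56717/0.458420 = 3.41864 mol/L.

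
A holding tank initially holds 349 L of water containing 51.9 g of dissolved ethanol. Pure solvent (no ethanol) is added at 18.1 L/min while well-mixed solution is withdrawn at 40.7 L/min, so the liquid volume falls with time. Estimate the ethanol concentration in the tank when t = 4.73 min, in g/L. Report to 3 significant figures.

Total volume: dV/dt = Q_in − Q_out = -22.600 L/min, so V(t) = 349 − 22.600 t and V(4.73) = 242.10 L.
Species balance (pure solvent in): dm/dt = −Q_out · m/V(t).
dm/m = −Q_out dt/(V₀ − 22.600 t); integrating gives ln(m/m₀) = −(Q_out/(Q_in−Q_out)) ln(V/V₀).
m = m₀ (V₀/V)^(Q_out/(Q_in−Q_out)) = 51.9 × (349/242.10)^(-1.8009) = 26.862 g.
C = m/V = 26.862/242.10 = 0.11095 g/L.

0.111 g/L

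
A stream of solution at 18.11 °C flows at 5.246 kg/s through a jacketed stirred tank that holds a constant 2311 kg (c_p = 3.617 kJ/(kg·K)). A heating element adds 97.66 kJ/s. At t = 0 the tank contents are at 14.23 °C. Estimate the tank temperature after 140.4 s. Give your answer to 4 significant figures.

16.69 °C

M c_p dT/dt = ṁ c_p (T_in − T) + Q̇.
Rearrange: dT/dt = (T_ss − T)/τ with τ = M/ṁ = 440.526 s and T_ss = T_in + Q̇/(ṁ c_p) = 23.2568 °C.
T approaches T_ss exponentially: T(t) = T_ss + (T₀ − T_ss) e^(−t/τ).
T(140.4) = 23.2568 + (-9.02683)·e^(−140.4/440.526) = 23.2568 + (-9.02683)·0.727087 = 16.6935 °C.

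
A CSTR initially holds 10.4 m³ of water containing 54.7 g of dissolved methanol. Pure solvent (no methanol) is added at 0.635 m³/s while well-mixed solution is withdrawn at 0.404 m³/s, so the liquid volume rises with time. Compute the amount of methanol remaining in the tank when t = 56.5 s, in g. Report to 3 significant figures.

13.2 g

Total volume: dV/dt = Q_in − Q_out = 0.23100 m³/s, so V(t) = 10.4 + 0.23100 t and V(56.5) = 23.451 m³.
No methanol enters, so dm/dt = −Q_out · (m/V).
dm/m = −Q_out dt/(V₀ + 0.23100 t); integrating gives ln(m/m₀) = −(Q_out/(Q_in−Q_out)) ln(V/V₀).
m = m₀ (V₀/V)^(Q_out/(Q_in−Q_out)) = 54.7 × (10.4/23.451)^(1.7489) = 13.194 g.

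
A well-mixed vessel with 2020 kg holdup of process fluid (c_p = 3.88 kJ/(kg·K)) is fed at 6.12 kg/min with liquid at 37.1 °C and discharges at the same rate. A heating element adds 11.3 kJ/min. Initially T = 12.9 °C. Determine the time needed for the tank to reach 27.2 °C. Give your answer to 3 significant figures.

M c_p dT/dt = ṁ c_p (T_in − T) + Q̇.
τ = M/ṁ = 330.07 min; T_ss = T_in + Q̇/(ṁ c_p) = 37.576 °C.
T(t) = T_ss + (T₀ − T_ss) e^(−t/τ). Set T = 27.2:
e^(−t/τ) = (27.2 − 37.576)/(12.9 − 37.576) = 0.42049
t = −330.07 · ln(0.42049) = 285.95 min.

286 min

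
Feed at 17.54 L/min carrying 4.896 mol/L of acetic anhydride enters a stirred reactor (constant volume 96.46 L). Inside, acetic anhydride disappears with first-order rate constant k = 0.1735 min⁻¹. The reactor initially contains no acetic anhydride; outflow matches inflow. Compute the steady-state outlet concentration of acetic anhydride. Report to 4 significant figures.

2.505 mol/L

Accumulation = in − out − consumed: V dC/dt = Q C_in − Q C − k V C.
At steady state: 0 = Q C_in − (Q + kV) C_ss, so C_ss = Q C_in/(Q + kV).
C_ss = 17.54·4.896/(17.54 + 0.1735·96.46) = 85.8758/34.2758 = 2.50544 mol/L.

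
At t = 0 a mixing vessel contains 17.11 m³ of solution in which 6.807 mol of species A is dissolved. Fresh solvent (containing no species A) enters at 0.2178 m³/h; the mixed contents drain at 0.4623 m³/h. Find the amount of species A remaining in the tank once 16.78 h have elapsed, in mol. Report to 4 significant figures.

4.054 mol

Let m(t) be the amount of species A. Volume: V(t) = V₀ + (Q_in − Q_out) t = 17.11 − 0.244500 t; V(16.78) = 13.0073 m³.
Species balance (pure solvent in): dm/dt = −Q_out · m/V(t).
dm/m = −Q_out dt/(V₀ − 0.244500 t); integrating gives ln(m/m₀) = −(Q_out/(Q_in−Q_out)) ln(V/V₀).
m = m₀ (V₀/V)^(Q_out/(Q_in−Q_out)) = 6.807 × (17.11/13.0073)^(-1.89080) = 4.05351 mol.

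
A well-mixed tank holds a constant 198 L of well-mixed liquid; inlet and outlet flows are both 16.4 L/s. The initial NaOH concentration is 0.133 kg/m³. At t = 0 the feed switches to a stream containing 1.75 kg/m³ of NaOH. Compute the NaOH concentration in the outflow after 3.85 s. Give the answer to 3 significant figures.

0.575 kg/m³

Transient balance on the dissolved component: V dC/dt = Q(C_in − C).
So dC/dt = (C_in − C)/τ with τ = V/Q = 198/16.4 = 12.073 s.
Solution: C(t) = C_in + (C₀ − C_in) e^(−t/τ).
C(3.85) = 1.75 + (0.133 − 1.75)·e^(−3.85/12.073) = 1.75 + (-1.6170)·0.72696 = 0.57451 kg/m³.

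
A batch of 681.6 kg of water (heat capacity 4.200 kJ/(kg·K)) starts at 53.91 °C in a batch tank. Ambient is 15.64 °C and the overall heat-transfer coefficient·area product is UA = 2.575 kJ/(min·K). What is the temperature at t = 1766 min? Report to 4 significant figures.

23.46 °C

Unsteady energy balance on the tank contents: M c_p dT/dt = −UA(T − T_amb).
dT/dt = (T_ss − T)/τ with T_ss = T_amb = 15.6400 °C, τ = M c_p/UA = 681.6·4.200/2.575 = 1111.74 min.
Integrating: T(t) = T_ss + (T₀ − T_ss) e^(−t/τ).
T(1766) = 15.6400 + (38.2700)·0.204230 = 23.4559 °C.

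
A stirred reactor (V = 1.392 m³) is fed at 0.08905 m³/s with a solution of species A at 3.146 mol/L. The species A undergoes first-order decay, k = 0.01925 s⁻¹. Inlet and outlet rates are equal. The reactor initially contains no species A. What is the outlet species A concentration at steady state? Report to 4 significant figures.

Accumulation = in − out − consumed: V dC/dt = Q C_in − Q C − k V C.
Steady state (dC/dt = 0): C_ss = Q C_in/(Q + kV) = C_in/(1 + kV/Q).
C_ss = 0.08905·3.146/(0.08905 + 0.01925·1.392) = 0.280151/0.115846 = 2.41831 mol/L.

2.418 mol/L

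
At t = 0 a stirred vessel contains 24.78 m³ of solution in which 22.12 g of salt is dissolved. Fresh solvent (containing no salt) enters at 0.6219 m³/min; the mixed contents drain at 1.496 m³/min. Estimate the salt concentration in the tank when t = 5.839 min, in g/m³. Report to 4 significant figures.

Total volume: dV/dt = Q_in − Q_out = -0.874100 m³/min, so V(t) = 24.78 − 0.874100 t and V(5.839) = 19.6761 m³.
Species balance (pure solvent in): dm/dt = −Q_out · m/V(t).
dm/m = −Q_out dt/(V₀ − 0.874100 t); integrating gives ln(m/m₀) = −(Q_out/(Q_in−Q_out)) ln(V/V₀).
m = m₀ (V₀/V)^(Q_out/(Q_in−Q_out)) = 22.12 × (24.78/19.6761)^(-1.71147) = 14.9060 g.
C = m/V = 14.9060/19.6761 = 0.757568 g/m³.

0.7576 g/m³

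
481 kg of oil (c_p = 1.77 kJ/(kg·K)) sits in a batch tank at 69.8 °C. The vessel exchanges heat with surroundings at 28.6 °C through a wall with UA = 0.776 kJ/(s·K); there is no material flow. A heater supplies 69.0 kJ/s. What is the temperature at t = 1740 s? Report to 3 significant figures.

108 °C

Lumped-capacitance energy balance: M c_p dT/dt = UA(T_amb − T) + Q̇.
dT/dt = (T_ss − T)/τ with T_ss = T_amb + Q̇/UA = 28.6 + 69.0/0.776 = 117.52 °C, τ = M c_p/UA = 481·1.77/0.776 = 1097.1 s.
This is linear first-order; T(t) = T_ss + (T₀ − T_ss) e^(−t/τ).
T(1740) = 117.52 + (-47.718)·0.20475 = 107.75 °C.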